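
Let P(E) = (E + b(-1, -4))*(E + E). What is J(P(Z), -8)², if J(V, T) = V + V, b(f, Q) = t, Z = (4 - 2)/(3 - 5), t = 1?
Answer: 0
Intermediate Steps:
Z = -1 (Z = 2/(-2) = 2*(-½) = -1)
b(f, Q) = 1
P(E) = 2*E*(1 + E) (P(E) = (E + 1)*(E + E) = (1 + E)*(2*E) = 2*E*(1 + E))
J(V, T) = 2*V
J(P(Z), -8)² = (2*(2*(-1)*(1 - 1)))² = (2*(2*(-1)*0))² = (2*0)² = 0² = 0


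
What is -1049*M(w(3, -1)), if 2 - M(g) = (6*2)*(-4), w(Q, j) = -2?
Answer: -52450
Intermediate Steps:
M(g) = 50 (M(g) = 2 - 6*2*(-4) = 2 - 12*(-4) = 2 - 1*(-48) = 2 + 48 = 50)
-1049*M(w(3, -1)) = -1049*50 = -52450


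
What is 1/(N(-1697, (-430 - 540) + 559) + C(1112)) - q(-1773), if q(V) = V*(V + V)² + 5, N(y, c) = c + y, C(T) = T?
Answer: 22204732032347/996 ≈ 2.2294e+10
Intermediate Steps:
q(V) = 5 + 4*V³ (q(V) = V*(2*V)² + 5 = V*(4*V²) + 5 = 4*V³ + 5 = 5 + 4*V³)
1/(N(-1697, (-430 - 540) + 559) + C(1112)) - q(-1773) = 1/((((-430 - 540) + 559) - 1697) + 1112) - (5 + 4*(-1773)³) = 1/(((-970 + 559) - 1697) + 1112) - (5 + 4*(-5573476917)) = 1/((-411 - 1697) + 1112) - (5 - 22293907668) = 1/(-2108 + 1112) - 1*(-22293907663) = 1/(-996) + 22293907663 = -1/996 + 22293907663 = 22204732032347/996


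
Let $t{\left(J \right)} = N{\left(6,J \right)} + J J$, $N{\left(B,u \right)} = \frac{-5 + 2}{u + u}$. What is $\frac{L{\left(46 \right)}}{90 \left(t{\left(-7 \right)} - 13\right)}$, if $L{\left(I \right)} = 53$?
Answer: $\frac{371}{22815} \approx 0.016261$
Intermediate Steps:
$N{\left(B,u \right)} = - \frac{3}{2 u}$
$t{\left(J \right)} = J^{2} - \frac{3}{2 J}$ ($t{\left(J \right)} = - \frac{3}{2 J} + J J = - \frac{3}{2 J} + J^{2} = J^{2} - \frac{3}{2 J}$)
$\frac{L{\left(46 \right)}}{90 \left(t{\left(-7 \right)} - 13\right)} = \frac{53}{90 \left(\frac{- \frac{3}{2} + \left(-7\right)^{3}}{-7} - 13\right)} = \frac{53}{90 \left(- \frac{- \frac{3}{2} - 343}{7} - 13\right)} = \frac{53}{90 \left(\left(- \frac{1}{7}\right) \left(- \frac{689}{2}\right) - 13\right)} = \frac{53}{90 \left(\frac{689}{14} - 13\right)} = \frac{53}{90 \cdot \frac{507}{14}} = \frac{53}{\frac{22815}{7}} = 53 \cdot \frac{7}{22815} = \frac{371}{22815}$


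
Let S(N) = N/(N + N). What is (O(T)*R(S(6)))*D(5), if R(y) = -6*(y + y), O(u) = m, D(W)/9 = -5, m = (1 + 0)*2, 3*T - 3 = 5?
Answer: 540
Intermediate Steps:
T = 8/3 (T = 1 + (1/3)*5 = 1 + 5/3 = 8/3 ≈ 2.6667)
m = 2 (m = 1*2 = 2)
S(N) = 1/2 (S(N) = N/((2*N)) = N*(1/(2*N)) = 1/2)
D(W) = -45 (D(W) = 9*(-5) = -45)
O(u) = 2
R(y) = -12*y
(O(T)*R(S(6)))*D(5) = (2*(-12*1/2))*(-45) = (2*(-6))*(-45) = -12*(-45) = 540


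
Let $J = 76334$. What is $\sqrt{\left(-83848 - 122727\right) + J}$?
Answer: $i \sqrt{130241} \approx 360.89 i$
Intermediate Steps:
$\sqrt{\left(-83848 - 122727\right) + J} = \sqrt{\left(-83848 - 122727\right) + 76334} = \sqrt{-206575 + 76334} = \sqrt{-130241} = i \sqrt{130241}$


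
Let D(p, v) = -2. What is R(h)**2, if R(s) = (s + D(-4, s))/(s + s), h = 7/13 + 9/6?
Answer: 1/11236 ≈ 8.9000e-5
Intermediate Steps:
h = 53/26 (h = 7*(1/13) + 9*(1/6) = 7/13 + 3/2 = 53/26 ≈ 2.0385)
R(s) = (-2 + s)/(2*s) (R(s) = (s - 2)/(s + s) = (-2 + s)/((2*s)) = (-2 + s)*(1/(2*s)) = (-2 + s)/(2*s))
R(h)**2 = ((-2 + 53/26)/(2*(53/26)))**2 = ((1/2)*(26/53)*(1/26))**2 = (1/106)**2 = 1/11236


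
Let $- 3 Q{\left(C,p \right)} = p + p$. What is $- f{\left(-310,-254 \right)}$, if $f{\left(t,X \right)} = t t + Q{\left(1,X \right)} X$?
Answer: $- \frac{159268}{3} \approx -53089.0$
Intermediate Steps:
$Q{\left(C,p \right)} = - \frac{2 p}{3}$ ($Q{\left(C,p \right)} = - \frac{p + p}{3} = - \frac{2 p}{3}$)
$f{\left(t,X \right)} = t^{2} - \frac{2 X^{2}}{3}$ ($f{\left(t,X \right)} = t t + - \frac{2 X}{3} X = t^{2} - \frac{2 X^{2}}{3}$)
$- f{\left(-310,-254 \right)} = - (\left(-310\right)^{2} - \frac{2 \left(-254\right)^{2}}{3}) = - (96100 - \frac{129032}{3}) = \left(-1\right) \frac{159268}{3} = - \frac{159268}{3}$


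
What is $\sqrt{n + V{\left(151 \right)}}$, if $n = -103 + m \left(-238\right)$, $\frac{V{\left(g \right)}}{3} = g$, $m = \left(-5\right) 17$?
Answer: $14 \sqrt{105} \approx 143.46$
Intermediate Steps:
$m = -85$
$V{\left(g \right)} = 3 g$
$n = 20127$ ($n = -103 - -20230 = -103 + 20230 = 20127$)
$\sqrt{n + V{\left(151 \right)}} = \sqrt{20127 + 3 \cdot 151} = \sqrt{20127 + 453} = \sqrt{20580} = 14 \sqrt{105}$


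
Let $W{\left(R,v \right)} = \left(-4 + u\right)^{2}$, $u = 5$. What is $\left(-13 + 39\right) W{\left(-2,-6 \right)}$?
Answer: $26$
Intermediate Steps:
$W{\left(R,v \right)} = 1$ ($W{\left(R,v \right)} = \left(-4 + 5\right)^{2} = 1^{2} = 1$)
$\left(-13 + 39\right) W{\left(-2,-6 \right)} = \left(-13 + 39\right) 1 = 26 \cdot 1 = 26$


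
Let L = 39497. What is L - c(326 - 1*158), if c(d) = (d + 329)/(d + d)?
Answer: 1895785/48 ≈ 39496.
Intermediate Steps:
c(d) = (329 + d)/(2*d) (c(d) = (329 + d)/((2*d)) = (329 + d)*(1/(2*d)) = (329 + d)/(2*d))
L - c(326 - 1*158) = 39497 - (329 + (326 - 1*158))/(2*(326 - 1*158)) = 39497 - (329 + (326 - 158))/(2*(326 - 158)) = 39497 - (329 + 168)/(2*168) = 39497 - 497/(2*168) = 39497 - 1*71/48 = 39497 - 71/48 = 1895785/48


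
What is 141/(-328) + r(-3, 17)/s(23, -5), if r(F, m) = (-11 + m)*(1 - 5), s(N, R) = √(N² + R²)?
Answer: -141/328 - 12*√554/277 ≈ -1.4495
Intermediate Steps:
r(F, m) = 44 - 4*m (r(F, m) = (-11 + m)*(-4) = 44 - 4*m)
141/(-328) + r(-3, 17)/s(23, -5) = 141/(-328) + (44 - 4*17)/(√(23² + (-5)²)) = 141*(-1/328) + (44 - 68)/(√(529 + 25)) = -141/328 - 24*√554/554 = -141/328 - 12*√554/277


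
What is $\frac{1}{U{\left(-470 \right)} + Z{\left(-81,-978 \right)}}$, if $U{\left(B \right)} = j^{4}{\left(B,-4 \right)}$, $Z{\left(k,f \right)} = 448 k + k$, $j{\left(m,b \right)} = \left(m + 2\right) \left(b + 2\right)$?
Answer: $\frac{1}{767544164847} \approx 1.3029 \cdot 10^{-12}$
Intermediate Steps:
$j{\left(m,b \right)} = \left(2 + b\right) \left(2 + m\right)$ ($j{\left(m,b \right)} = \left(2 + m\right) \left(2 + b\right) = \left(2 + b\right) \left(2 + m\right)$)
$Z{\left(k,f \right)} = 449 k$
$U{\left(B \right)} = \left(-4 - 2 B\right)^{4}$ ($U{\left(B \right)} = \left(4 + 2 \left(-4\right) + 2 B - 4 B\right)^{4} = \left(4 - 8 + 2 B - 4 B\right)^{4} = \left(-4 - 2 B\right)^{4}$)
$\frac{1}{U{\left(-470 \right)} + Z{\left(-81,-978 \right)}} = \frac{1}{16 \left(2 - 470\right)^{4} + 449 \left(-81\right)} = \frac{1}{16 \left(-468\right)^{4} - 36369} = \frac{1}{16 \cdot 47971512576 - 36369} = \frac{1}{767544201216 - 36369} = \frac{1}{767544164847}$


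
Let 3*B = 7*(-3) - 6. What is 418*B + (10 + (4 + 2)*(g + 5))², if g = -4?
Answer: -3506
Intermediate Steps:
B = -9 (B = (7*(-3) - 6)/3 = (-21 - 6)/3 = (⅓)*(-27) = -9)
418*B + (10 + (4 + 2)*(g + 5))² = 418*(-9) + (10 + (4 + 2)*(-4 + 5))² = -3762 + (10 + 6*1)² = -3762 + (10 + 6)² = -3762 + 16² = -3762 + 256 = -3506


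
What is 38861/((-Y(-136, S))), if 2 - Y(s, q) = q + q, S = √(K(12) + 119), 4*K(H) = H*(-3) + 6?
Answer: 38861/221 + 38861*√446/442 ≈ 2032.6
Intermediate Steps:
K(H) = 3/2 - 3*H/4 (K(H) = (H*(-3) + 6)/4 = (-3*H + 6)/4 = (6 - 3*H)/4 = 3/2 - 3*H/4)
S = √446/2 (S = √((3/2 - ¾*12) + 119) = √((3/2 - 9) + 119) = √(-15/2 + 119) = √(223/2) = √446/2 ≈ 10.559)
Y(s, q) = 2 - 2*q (Y(s, q) = 2 - (q + q) = 2 - 2*q)
38861/((-Y(-136, S))) = 38861/((-(2 - √446))) = 38861/(-2 + √446)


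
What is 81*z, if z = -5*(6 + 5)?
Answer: -4455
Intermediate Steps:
z = -55 (z = -5*11 = -55)
81*z = 81*(-55) = -4455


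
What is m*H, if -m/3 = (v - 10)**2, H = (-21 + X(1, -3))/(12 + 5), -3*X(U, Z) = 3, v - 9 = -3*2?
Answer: 3234/17 ≈ 190.24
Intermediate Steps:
v = 3 (v = 9 - 3*2 = 9 - 6 = 3)
X(U, Z) = -1 (X(U, Z) = -1/3*3 = -1)
H = -22/17 (H = (-21 - 1)/(12 + 5) = -22/17 ≈ -1.2941)
m = -147 (m = -3*(3 - 10)**2 = -3*(-7)**2 = -3*49 = -147)
m*H = -147*(-22/17) = 3234/17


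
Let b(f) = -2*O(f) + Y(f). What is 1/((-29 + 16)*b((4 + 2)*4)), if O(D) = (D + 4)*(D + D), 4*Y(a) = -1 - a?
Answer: 4/140101 ≈ 2.8551e-5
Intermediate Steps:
Y(a) = -¼ - a/4 (Y(a) = (-1 - a)/4 = -¼ - a/4)
O(D) = 2*D*(4 + D) (O(D) = (4 + D)*(2*D) = 2*D*(4 + D))
b(f) = -¼ - f/4 - 4*f*(4 + f) (b(f) = -4*f*(4 + f) + (-¼ - f/4) = -¼ - f/4 - 4*f*(4 + f))
1/((-29 + 16)*b((4 + 2)*4)) = 1/((-29 + 16)*(-¼ - (4 + 2)*4/4 - 4*(4 + 2)*4*(4 + (4 + 2)*4))) = 1/(-13*(-¼ - 3*4/2 - 4*6*4*(4 + 6*4))) = 1/(-13*(-¼ - ¼*24 - 4*24*(4 + 24))) = 1/(-13*(-¼ - 6 - 4*24*28)) = 1/(-13*(-¼ - 6 - 2688)) = 1/(-13*(-10777/4)) = 1/(140101/4) = 4/140101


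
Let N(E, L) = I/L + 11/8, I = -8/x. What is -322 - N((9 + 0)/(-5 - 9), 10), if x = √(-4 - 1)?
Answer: -2587/8 - 4*I*√5/25 ≈ -323.38 - 0.35777*I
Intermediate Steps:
x = I*√5 (x = √(-5) = I*√5 ≈ 2.2361*I)
I = 8*I*√5/5 (I = -8*(-I*√5/5) = -(-8)*I*√5/5 = 8*I*√5/5 ≈ 3.5777*I)
N(E, L) = 11/8 + 8*I*√5/(5*L) (N(E, L) = (8*I*√5/5)/L + 11/8 = 8*I*√5/(5*L) + 11*(⅛) = 8*I*√5/(5*L) + 11/8 = 11/8 + 8*I*√5/(5*L))
-322 - N((9 + 0)/(-5 - 9), 10) = -322 - (55*10 + 64*I*√5)/(40*10) = -322 - (550 + 64*I*√5)/(40*10) = -322 - (11/8 + 4*I*√5/25) = -322 + (-11/8 - 4*I*√5/25) = -2587/8 - 4*I*√5/25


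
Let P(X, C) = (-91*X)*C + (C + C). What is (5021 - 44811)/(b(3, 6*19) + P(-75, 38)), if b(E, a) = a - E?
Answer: -39790/259537 ≈ -0.15331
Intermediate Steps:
P(X, C) = 2*C - 91*C*X (P(X, C) = -91*C*X + 2*C = 2*C - 91*C*X)
(5021 - 44811)/(b(3, 6*19) + P(-75, 38)) = (5021 - 44811)/((6*19 - 1*3) + 38*(2 - 91*(-75))) = -39790/((114 - 3) + 38*(2 + 6825)) = -39790/(111 + 38*6827) = -39790/(111 + 259426) = -39790/259537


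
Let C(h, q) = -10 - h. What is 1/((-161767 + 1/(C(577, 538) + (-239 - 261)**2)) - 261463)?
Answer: -249413/105559063989 ≈ -2.3628e-6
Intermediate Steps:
1/((-161767 + 1/(C(577, 538) + (-239 - 261)**2)) - 261463) = 1/((-161767 + 1/((-10 - 1*577) + (-239 - 261)**2)) - 261463) = 1/((-161767 + 1/((-10 - 577) + (-500)**2)) - 261463) = 1/((-161767 + 1/(-587 + 250000)) - 261463) = 1/((-161767 + 1/249413) - 261463) = 1/(-40346792770/249413 - 261463) = 1/(-105559063989/249413) = -249413/105559063989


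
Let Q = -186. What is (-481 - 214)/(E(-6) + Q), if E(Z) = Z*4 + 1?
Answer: 695/209 ≈ 3.3254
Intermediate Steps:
E(Z) = 1 + 4*Z (E(Z) = 4*Z + 1 = 1 + 4*Z)
(-481 - 214)/(E(-6) + Q) = (-481 - 214)/((1 + 4*(-6)) - 186) = -695/((1 - 24) - 186) = -695/(-23 - 186) = -695/(-209) = -695*(-1/209) = 695/209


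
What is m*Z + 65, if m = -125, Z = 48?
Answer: -5935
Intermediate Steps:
m*Z + 65 = -125*48 + 65 = -6000 + 65 = -5935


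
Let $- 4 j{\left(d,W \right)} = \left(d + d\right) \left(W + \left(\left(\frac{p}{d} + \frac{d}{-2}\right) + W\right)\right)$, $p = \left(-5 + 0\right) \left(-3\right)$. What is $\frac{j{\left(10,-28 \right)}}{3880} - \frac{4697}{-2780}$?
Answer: $\frac{1905141}{1078640} \approx 1.7662$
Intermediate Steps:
$p = 15$ ($p = \left(-5\right) \left(-3\right) = 15$)
$j{\left(d,W \right)} = - \frac{d \left(2 W + \frac{15}{d} - \frac{d}{2}\right)}{2}$ ($j{\left(d,W \right)} = - \frac{\left(d + d\right) \left(W + \left(\left(\frac{15}{d} + \frac{d}{-2}\right) + W\right)\right)}{4} = - \frac{2 d \left(W + \left(\left(\frac{15}{d} + d \left(- \frac{1}{2}\right)\right) + W\right)\right)}{4} = - \frac{2 d \left(W - \left(\frac{d}{2} - W - \frac{15}{d}\right)\right)}{4} = - \frac{2 d \left(W + \left(W + \frac{15}{d} - \frac{d}{2}\right)\right)}{4} = - \frac{2 d \left(2 W + \frac{15}{d} - \frac{d}{2}\right)}{4} = - \frac{d \left(2 W + \frac{15}{d} - \frac{d}{2}\right)}{2}$)
$\frac{j{\left(10,-28 \right)}}{3880} - \frac{4697}{-2780} = \frac{- \frac{15}{2} + \frac{10^{2}}{4} - \left(-28\right) 10}{3880} - \frac{4697}{-2780} = \left(- \frac{15}{2} + \frac{1}{4} \cdot 100 + 280\right) \frac{1}{3880} - - \frac{4697}{2780} = \left(- \frac{15}{2} + 25 + 280\right) \frac{1}{3880} + \frac{4697}{2780} = \frac{595}{2} \cdot \frac{1}{3880} + \frac{4697}{2780} = \frac{119}{1552} + \frac{4697}{2780} = \frac{1905141}{1078640}$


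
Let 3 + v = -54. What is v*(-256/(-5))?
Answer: -14592/5 ≈ -2918.4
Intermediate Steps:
v = -57 (v = -3 - 54 = -57)
v*(-256/(-5)) = -(-14592)/(-5) = -(-14592)*(-1)/5 = -57*256/5 = -14592/5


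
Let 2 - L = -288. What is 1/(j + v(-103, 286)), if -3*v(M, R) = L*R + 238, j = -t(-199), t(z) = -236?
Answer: -1/27490 ≈ -3.6377e-5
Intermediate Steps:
L = 290 (L = 2 - 1*(-288) = 2 + 288 = 290)
j = 236 (j = -1*(-236) = 236)
v(M, R) = -238/3 - 290*R/3 (v(M, R) = -(290*R + 238)/3 = -(238 + 290*R)/3 = -238/3 - 290*R/3)
1/(j + v(-103, 286)) = 1/(236 + (-238/3 - 290/3*286)) = 1/(236 + (-238/3 - 82940/3)) = 1/(236 - 27726) = 1/(-27490) = -1/27490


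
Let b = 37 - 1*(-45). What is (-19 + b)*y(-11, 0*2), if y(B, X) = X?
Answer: 0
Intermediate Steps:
b = 82 (b = 37 + 45 = 82)
(-19 + b)*y(-11, 0*2) = (-19 + 82)*(0*2) = 63*0 = 0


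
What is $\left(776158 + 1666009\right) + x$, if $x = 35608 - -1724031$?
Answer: $4201806$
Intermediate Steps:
$x = 1759639$ ($x = 35608 + 1724031 = 1759639$)
$\left(776158 + 1666009\right) + x = \left(776158 + 1666009\right) + 1759639 = 2442167 + 1759639 = 4201806$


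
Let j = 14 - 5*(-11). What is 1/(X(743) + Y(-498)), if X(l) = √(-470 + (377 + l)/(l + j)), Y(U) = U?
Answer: -2407/1200951 - I*√43790/2401902 ≈ -0.0020042 - 8.7123e-5*I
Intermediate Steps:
j = 69 (j = 14 + 55 = 69)
X(l) = √(-470 + (377 + l)/(69 + l)) (X(l) = √(-470 + (377 + l)/(l + 69)) = √(-470 + (377 + l)/(69 + l)))
1/(X(743) + Y(-498)) = 1/(√7*√((-4579 - 67*743)/(69 + 743)) - 498) = 1/(√7*√((-4579 - 49781)/812) - 498) = 1/(√7*√((1/812)*(-54360)) - 498) = 1/(√7*√(-13590/203) - 498) = 1/(√7*(3*I*√306530/203) - 498) = 1/(3*I*√43790/29 - 498) = 1/(-498 + 3*I*√43790/29)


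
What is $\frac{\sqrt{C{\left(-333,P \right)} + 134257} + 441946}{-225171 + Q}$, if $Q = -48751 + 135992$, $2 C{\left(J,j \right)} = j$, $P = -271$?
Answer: $- \frac{220973}{68965} - \frac{\sqrt{536486}}{275860} \approx -3.2068$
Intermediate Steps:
$C{\left(J,j \right)} = \frac{j}{2}$
$Q = 87241$
$\frac{\sqrt{C{\left(-333,P \right)} + 134257} + 441946}{-225171 + Q} = \frac{\sqrt{\frac{1}{2} \left(-271\right) + 134257} + 441946}{-225171 + 87241} = \frac{\sqrt{- \frac{271}{2} + 134257} + 441946}{-137930} = \left(\sqrt{\frac{268243}{2}} + 441946\right) \left(- \frac{1}{137930}\right) = \left(\frac{\sqrt{536486}}{2} + 441946\right) \left(- \frac{1}{137930}\right) = \left(441946 + \frac{\sqrt{536486}}{2}\right) \left(- \frac{1}{137930}\right) = - \frac{220973}{68965} - \frac{\sqrt{536486}}{275860}$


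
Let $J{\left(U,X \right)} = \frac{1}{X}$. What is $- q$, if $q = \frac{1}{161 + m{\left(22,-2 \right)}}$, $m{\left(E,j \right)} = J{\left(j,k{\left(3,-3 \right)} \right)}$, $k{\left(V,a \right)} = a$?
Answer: $- \frac{3}{482} \approx -0.0062241$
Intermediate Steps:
$m{\left(E,j \right)} = - \frac{1}{3}$ ($m{\left(E,j \right)} = \frac{1}{-3} = - \frac{1}{3}$)
$q = \frac{3}{482}$ ($q = \frac{1}{161 - \frac{1}{3}} = \frac{1}{\frac{482}{3}} = \frac{3}{482} \approx 0.0062241$)
$- q = \left(-1\right) \frac{3}{482} = - \frac{3}{482}$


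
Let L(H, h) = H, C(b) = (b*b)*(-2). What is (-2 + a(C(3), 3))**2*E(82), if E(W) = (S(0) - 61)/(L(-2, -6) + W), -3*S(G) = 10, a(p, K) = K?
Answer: -193/240 ≈ -0.80417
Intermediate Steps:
C(b) = -2*b**2 (C(b) = b**2*(-2) = -2*b**2)
S(G) = -10/3 (S(G) = -1/3*10 = -10/3)
E(W) = -193/(3*(-2 + W)) (E(W) = (-10/3 - 61)/(-2 + W) = -193/(3*(-2 + W)))
(-2 + a(C(3), 3))**2*E(82) = (-2 + 3)**2*(-193/(-6 + 3*82)) = 1**2*(-193/(-6 + 246)) = 1*(-193/240) = -193/240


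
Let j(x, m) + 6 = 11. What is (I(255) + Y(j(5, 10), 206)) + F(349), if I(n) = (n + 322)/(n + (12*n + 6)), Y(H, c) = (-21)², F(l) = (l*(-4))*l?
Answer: -1616539346/3321 ≈ -4.8676e+5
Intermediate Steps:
F(l) = -4*l² (F(l) = (-4*l)*l = -4*l²)
j(x, m) = 5 (j(x, m) = -6 + 11 = 5)
Y(H, c) = 441
I(n) = (322 + n)/(6 + 13*n) (I(n) = (322 + n)/(n + (6 + 12*n)) = (322 + n)/(6 + 13*n))
(I(255) + Y(j(5, 10), 206)) + F(349) = ((322 + 255)/(6 + 13*255) + 441) - 4*349² = (577/(6 + 3315) + 441) - 4*121801 = (577/3321 + 441) - 487204 = 1465138/3321 - 487204 = -1616539346/3321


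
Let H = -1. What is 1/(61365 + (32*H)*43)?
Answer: 1/59989 ≈ 1.6670e-5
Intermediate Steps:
1/(61365 + (32*H)*43) = 1/(61365 + (32*(-1))*43) = 1/(61365 - 32*43) = 1/(61365 - 1376) = 1/59989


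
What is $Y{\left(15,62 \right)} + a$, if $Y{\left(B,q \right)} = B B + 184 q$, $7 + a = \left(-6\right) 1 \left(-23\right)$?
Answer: $11764$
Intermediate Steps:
$a = 131$ ($a = -7 + \left(-6\right) 1 \left(-23\right) = -7 - -138 = -7 + 138 = 131$)
$Y{\left(B,q \right)} = B^{2} + 184 q$
$Y{\left(15,62 \right)} + a = \left(15^{2} + 184 \cdot 62\right) + 131 = \left(225 + 11408\right) + 131 = 11633 + 131 = 11764$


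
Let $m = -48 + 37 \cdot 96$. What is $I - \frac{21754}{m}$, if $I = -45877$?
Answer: $- \frac{1101197}{24} \approx -45883.0$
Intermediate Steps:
$m = 3504$ ($m = -48 + 3552 = 3504$)
$I - \frac{21754}{m} = -45877 - \frac{21754}{3504} = -45877 - \frac{149}{24} = - \frac{1101197}{24}$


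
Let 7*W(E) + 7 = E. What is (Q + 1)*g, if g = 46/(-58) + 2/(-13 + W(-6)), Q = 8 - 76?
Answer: 93733/1508 ≈ 62.157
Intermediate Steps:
W(E) = -1 + E/7
Q = -68
g = -1399/1508 (g = 46/(-58) + 2/(-13 + (-1 + (⅐)*(-6))) = 46*(-1/58) + 2/(-13 + (-1 - 6/7)) = -23/29 + 2/(-13 - 13/7) = -23/29 + 2/(-104/7) = -23/29 + 2*(-7/104) = -23/29 - 7/52 = -1399/1508 ≈ -0.92772)
(Q + 1)*g = (-68 + 1)*(-1399/1508) = -67*(-1399/1508) = 93733/1508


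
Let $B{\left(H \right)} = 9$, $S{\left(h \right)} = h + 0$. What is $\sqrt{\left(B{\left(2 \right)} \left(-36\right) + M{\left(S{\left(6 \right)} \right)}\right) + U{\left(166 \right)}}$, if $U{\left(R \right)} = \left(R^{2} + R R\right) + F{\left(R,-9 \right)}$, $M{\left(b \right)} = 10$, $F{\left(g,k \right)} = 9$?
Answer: $\sqrt{54807} \approx 234.11$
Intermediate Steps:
$S{\left(h \right)} = h$
$U{\left(R \right)} = 9 + 2 R^{2}$ ($U{\left(R \right)} = \left(R^{2} + R R\right) + 9 = \left(R^{2} + R^{2}\right) + 9 = 2 R^{2} + 9 = 9 + 2 R^{2}$)
$\sqrt{\left(B{\left(2 \right)} \left(-36\right) + M{\left(S{\left(6 \right)} \right)}\right) + U{\left(166 \right)}} = \sqrt{\left(9 \left(-36\right) + 10\right) + \left(9 + 2 \cdot 166^{2}\right)} = \sqrt{\left(-324 + 10\right) + \left(9 + 2 \cdot 27556\right)} = \sqrt{-314 + \left(9 + 55112\right)} = \sqrt{-314 + 55121} = \sqrt{54807}$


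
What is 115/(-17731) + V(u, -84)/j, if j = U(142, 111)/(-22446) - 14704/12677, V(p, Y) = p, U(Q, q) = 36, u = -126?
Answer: 1961951409688/18086843439 ≈ 108.47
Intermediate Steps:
j = -18361242/15808219 (j = 36/(-22446) - 14704/12677 = 36*(-1/22446) - 14704*1/12677 = -2/1247 - 14704/12677 = -18361242/15808219 ≈ -1.1615)
115/(-17731) + V(u, -84)/j = 115/(-17731) - 126/(-18361242/15808219) = 115*(-1/17731) - 126*(-15808219/18361242) = -115/17731 + 110657533/1020069 = 1961951409688/18086843439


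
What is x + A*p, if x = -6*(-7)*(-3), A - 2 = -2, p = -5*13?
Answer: -126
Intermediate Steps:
p = -65
A = 0 (A = 2 - 2 = 0)
x = -126 (x = 42*(-3) = -126)
x + A*p = -126 + 0*(-65) = -126 + 0 = -126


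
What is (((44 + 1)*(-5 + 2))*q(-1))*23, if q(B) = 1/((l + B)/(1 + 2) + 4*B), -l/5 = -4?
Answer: -9315/7 ≈ -1330.7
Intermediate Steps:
l = 20 (l = -5*(-4) = 20)
q(B) = 1/(20/3 + 13*B/3) (q(B) = 1/((20 + B)/(1 + 2) + 4*B) = 1/((20 + B)/3 + 4*B) = 1/((20 + B)*(⅓) + 4*B) = 1/((20/3 + B/3) + 4*B) = 1/(20/3 + 13*B/3))
(((44 + 1)*(-5 + 2))*q(-1))*23 = (((44 + 1)*(-5 + 2))*(3/(20 + 13*(-1))))*23 = ((45*(-3))*(3/(20 - 13)))*23 = -405/7*23 = -9315/7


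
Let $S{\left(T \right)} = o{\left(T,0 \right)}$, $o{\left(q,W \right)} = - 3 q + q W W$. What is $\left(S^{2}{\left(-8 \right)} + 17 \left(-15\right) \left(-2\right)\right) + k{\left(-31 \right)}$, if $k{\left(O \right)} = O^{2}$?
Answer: $2047$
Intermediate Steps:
$o{\left(q,W \right)} = - 3 q + q W^{2}$ ($o{\left(q,W \right)} = - 3 q + W q W = - 3 q + q W^{2}$)
$S{\left(T \right)} = - 3 T$ ($S{\left(T \right)} = T \left(-3 + 0^{2}\right) = T \left(-3 + 0\right) = T \left(-3\right) = - 3 T$)
$\left(S^{2}{\left(-8 \right)} + 17 \left(-15\right) \left(-2\right)\right) + k{\left(-31 \right)} = \left(\left(\left(-3\right) \left(-8\right)\right)^{2} + 17 \left(-15\right) \left(-2\right)\right) + \left(-31\right)^{2} = \left(24^{2} - -510\right) + 961 = \left(576 + 510\right) + 961 = 1086 + 961 = 2047$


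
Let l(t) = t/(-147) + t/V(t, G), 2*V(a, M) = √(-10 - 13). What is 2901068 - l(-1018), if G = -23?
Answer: 426455978/147 - 2036*I*√23/23 ≈ 2.9011e+6 - 424.54*I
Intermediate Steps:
V(a, M) = I*√23/2 (V(a, M) = √(-10 - 13)/2 = √(-23)/2 = (I*√23)/2 = I*√23/2)
l(t) = -t/147 - 2*I*t*√23/23 (l(t) = t/(-147) + t/((I*√23/2)) = t*(-1/147) + t*(-2*I*√23/23) = -t/147 - 2*I*t*√23/23)
2901068 - l(-1018) = 2901068 - (-1018)*(-23 - 294*I*√23)/3381 = 2901068 - (1018/147 + 2036*I*√23/23) = 2901068 + (-1018/147 - 2036*I*√23/23) = 426455978/147 - 2036*I*√23/23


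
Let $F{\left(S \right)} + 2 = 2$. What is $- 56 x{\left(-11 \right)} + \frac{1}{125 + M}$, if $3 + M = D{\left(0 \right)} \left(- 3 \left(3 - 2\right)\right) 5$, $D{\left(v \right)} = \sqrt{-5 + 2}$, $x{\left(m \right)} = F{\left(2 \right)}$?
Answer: $\frac{122}{15559} + \frac{15 i \sqrt{3}}{15559} \approx 0.0078411 + 0.0016698 i$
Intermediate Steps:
$F{\left(S \right)} = 0$ ($F{\left(S \right)} = -2 + 2 = 0$)
$x{\left(m \right)} = 0$
$D{\left(v \right)} = i \sqrt{3}$ ($D{\left(v \right)} = \sqrt{-3} = i \sqrt{3}$)
$M = -3 - 15 i \sqrt{3}$ ($M = -3 + i \sqrt{3} \left(- 3 \left(3 - 2\right)\right) 5 = -3 + i \sqrt{3} \left(\left(-3\right) 1\right) 5 = -3 + i \sqrt{3} \left(-3\right) 5 = -3 + - 3 i \sqrt{3} \cdot 5 = -3 - 15 i \sqrt{3} \approx -3.0 - 25.981 i$)
$- 56 x{\left(-11 \right)} + \frac{1}{125 + M} = \left(-56\right) 0 + \frac{1}{125 - \left(3 + 15 i \sqrt{3}\right)} = 0 + \frac{1}{122 - 15 i \sqrt{3}} = \frac{1}{122 - 15 i \sqrt{3}}$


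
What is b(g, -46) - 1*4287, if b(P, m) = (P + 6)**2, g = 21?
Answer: -3558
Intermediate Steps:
b(P, m) = (6 + P)**2
b(g, -46) - 1*4287 = (6 + 21)**2 - 1*4287 = 27**2 - 4287 = 729 - 4287 = -3558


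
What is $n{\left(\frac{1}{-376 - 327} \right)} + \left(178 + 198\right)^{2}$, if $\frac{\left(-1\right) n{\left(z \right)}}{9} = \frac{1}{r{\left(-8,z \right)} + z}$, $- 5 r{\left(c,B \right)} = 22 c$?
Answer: $\frac{1943492357}{13747} \approx 1.4138 \cdot 10^{5}$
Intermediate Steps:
$r{\left(c,B \right)} = - \frac{22 c}{5}$
$n{\left(z \right)} = - \frac{9}{\frac{176}{5} + z}$ ($n{\left(z \right)} = - \frac{9}{\left(- \frac{22}{5}\right) \left(-8\right) + z} = - \frac{9}{\frac{176}{5} + z}$)
$n{\left(\frac{1}{-376 - 327} \right)} + \left(178 + 198\right)^{2} = - \frac{45}{176 + \frac{5}{-376 - 327}} + \left(178 + 198\right)^{2} = - \frac{45}{176 + \frac{5}{-703}} + 376^{2} = - \frac{45}{176 + 5 \left(- \frac{1}{703}\right)} + 141376 = - \frac{45}{176 - \frac{5}{703}} + 141376 = - \frac{45}{\frac{123723}{703}} + 141376 = \left(-45\right) \frac{703}{123723} + 141376 = - \frac{3515}{13747} + 141376 = \frac{1943492357}{13747}$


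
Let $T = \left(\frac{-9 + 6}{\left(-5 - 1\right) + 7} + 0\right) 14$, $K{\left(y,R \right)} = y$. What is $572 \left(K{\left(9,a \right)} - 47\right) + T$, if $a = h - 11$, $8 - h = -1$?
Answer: $-21778$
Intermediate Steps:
$h = 9$ ($h = 8 - -1 = 8 + 1 = 9$)
$a = -2$ ($a = 9 - 11 = -2$)
$T = -42$ ($T = \left(- \frac{3}{\left(-5 - 1\right) + 7} + 0\right) 14 = \left(- \frac{3}{-6 + 7} + 0\right) 14 = \left(- \frac{3}{1} + 0\right) 14 = \left(\left(-3\right) 1 + 0\right) 14 = \left(-3 + 0\right) 14 = \left(-3\right) 14 = -42$)
$572 \left(K{\left(9,a \right)} - 47\right) + T = 572 \left(9 - 47\right) - 42 = 572 \left(-38\right) - 42 = -21736 - 42 = -21778$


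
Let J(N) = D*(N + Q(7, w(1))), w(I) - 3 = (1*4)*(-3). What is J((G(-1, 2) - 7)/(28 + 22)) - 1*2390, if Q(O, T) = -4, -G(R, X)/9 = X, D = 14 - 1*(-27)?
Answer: -5149/2 ≈ -2574.5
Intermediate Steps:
D = 41 (D = 14 + 27 = 41)
w(I) = -9 (w(I) = 3 + (1*4)*(-3) = 3 + 4*(-3) = 3 - 12 = -9)
G(R, X) = -9*X
J(N) = -164 + 41*N (J(N) = 41*(N - 4) = 41*(-4 + N) = -164 + 41*N)
J((G(-1, 2) - 7)/(28 + 22)) - 1*2390 = (-164 + 41*((-9*2 - 7)/(28 + 22))) - 1*2390 = (-164 + 41*((-18 - 7)/50)) - 2390 = (-164 + 41*(-25*1/50)) - 2390 = (-164 + 41*(-1/2)) - 2390 = (-164 - 41/2) - 2390 = -369/2 - 2390 = -5149/2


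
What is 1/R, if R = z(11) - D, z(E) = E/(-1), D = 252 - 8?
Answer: -1/255 ≈ -0.0039216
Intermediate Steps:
D = 244
z(E) = -E (z(E) = E*(-1) = -E)
R = -255 (R = -1*11 - 1*244 = -11 - 244 = -255)
1/R = 1/(-255) = -1/255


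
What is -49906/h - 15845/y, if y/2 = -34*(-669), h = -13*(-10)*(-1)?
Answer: 1134131951/2956980 ≈ 383.54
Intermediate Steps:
h = -130 (h = 130*(-1) = -130)
y = 45492 (y = 2*(-34*(-669)) = 2*22746 = 45492)
-49906/h - 15845/y = -49906/(-130) - 15845/45492 = -49906*(-1/130) - 15845*1/45492 = 24953/65 - 15845/45492 = 1134131951/2956980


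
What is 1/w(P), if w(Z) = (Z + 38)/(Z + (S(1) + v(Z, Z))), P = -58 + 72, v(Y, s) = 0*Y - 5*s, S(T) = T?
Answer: -55/52 ≈ -1.0577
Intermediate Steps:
v(Y, s) = -5*s (v(Y, s) = 0 - 5*s = -5*s)
P = 14
w(Z) = (38 + Z)/(1 - 4*Z) (w(Z) = (Z + 38)/(Z + (1 - 5*Z)) = (38 + Z)/(1 - 4*Z))
1/w(P) = 1/((38 + 14)/(1 - 4*14)) = 1/(52/(1 - 56)) = 1/(52/(-55)) = 1/(-1/55*52) = 1/(-52/55) = -55/52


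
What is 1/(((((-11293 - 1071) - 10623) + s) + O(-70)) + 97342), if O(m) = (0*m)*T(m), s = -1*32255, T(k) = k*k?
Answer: 1/42100 ≈ 2.3753e-5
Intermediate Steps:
T(k) = k²
s = -32255
O(m) = 0 (O(m) = (0*m)*m² = 0*m² = 0)
1/(((((-11293 - 1071) - 10623) + s) + O(-70)) + 97342) = 1/(((((-11293 - 1071) - 10623) - 32255) + 0) + 97342) = 1/((((-12364 - 10623) - 32255) + 0) + 97342) = 1/(((-22987 - 32255) + 0) + 97342) = 1/((-55242 + 0) + 97342) = 1/(-55242 + 97342) = 1/42100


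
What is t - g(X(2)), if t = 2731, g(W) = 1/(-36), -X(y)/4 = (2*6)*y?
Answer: 98317/36 ≈ 2731.0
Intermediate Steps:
X(y) = -48*y (X(y) = -4*2*6*y = -48*y)
g(W) = -1/36
t - g(X(2)) = 2731 - 1*(-1/36) = 2731 + 1/36 = 98317/36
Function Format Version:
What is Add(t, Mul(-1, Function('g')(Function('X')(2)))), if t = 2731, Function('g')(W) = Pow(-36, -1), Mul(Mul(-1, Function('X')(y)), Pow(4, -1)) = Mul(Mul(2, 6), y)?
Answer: Rational(98317, 36) ≈ 2731.0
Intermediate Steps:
Function('X')(y) = Mul(-48, y) (Function('X')(y) = Mul(-4, Mul(Mul(2, 6), y)) = Mul(-4, Mul(12, y)) = Mul(-48, y))
Function('g')(W) = Rational(-1, 36)
Add(t, Mul(-1, Function('g')(Function('X')(2)))) = Add(2731, Mul(-1, Rational(-1, 36))) = Add(2731, Rational(1, 36)) = Rational(98317, 36)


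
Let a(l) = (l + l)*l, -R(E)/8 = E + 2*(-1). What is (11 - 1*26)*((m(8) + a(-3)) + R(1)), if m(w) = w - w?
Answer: -390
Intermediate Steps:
R(E) = 16 - 8*E (R(E) = -8*(E + 2*(-1)) = -8*(E - 2) = -8*(-2 + E) = 16 - 8*E)
m(w) = 0
a(l) = 2*l² (a(l) = (2*l)*l = 2*l²)
(11 - 1*26)*((m(8) + a(-3)) + R(1)) = (11 - 1*26)*((0 + 2*(-3)²) + (16 - 8*1)) = (11 - 26)*((0 + 2*9) + (16 - 8)) = -15*((0 + 18) + 8) = -15*(18 + 8) = -15*26 = -390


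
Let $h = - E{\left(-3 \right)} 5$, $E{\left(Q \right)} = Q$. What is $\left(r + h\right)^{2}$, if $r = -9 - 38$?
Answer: $1024$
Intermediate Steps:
$r = -47$ ($r = -9 - 38 = -47$)
$h = 15$ ($h = \left(-1\right) \left(-3\right) 5 = 3 \cdot 5 = 15$)
$\left(r + h\right)^{2} = \left(-47 + 15\right)^{2} = \left(-32\right)^{2} = 1024$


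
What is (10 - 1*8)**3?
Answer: 8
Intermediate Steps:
(10 - 1*8)**3 = (10 - 8)**3 = 2**3 = 8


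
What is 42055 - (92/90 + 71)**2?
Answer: 74657294/2025 ≈ 36868.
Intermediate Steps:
42055 - (92/90 + 71)**2 = 42055 - (92*(1/90) + 71)**2 = 42055 - (46/45 + 71)**2 = 42055 - (3241/45)**2 = 42055 - 1*10504081/2025 = 42055 - 10504081/2025 = 74657294/2025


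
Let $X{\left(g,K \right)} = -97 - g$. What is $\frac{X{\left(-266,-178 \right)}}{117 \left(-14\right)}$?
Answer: $- \frac{13}{126} \approx -0.10317$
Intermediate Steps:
$\frac{X{\left(-266,-178 \right)}}{117 \left(-14\right)} = \frac{-97 - -266}{117 \left(-14\right)} = \frac{-97 + 266}{-1638} = 169 \left(- \frac{1}{1638}\right) = - \frac{13}{126}$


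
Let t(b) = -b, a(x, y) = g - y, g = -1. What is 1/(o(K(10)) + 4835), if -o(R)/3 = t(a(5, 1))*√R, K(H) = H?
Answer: 967/4675373 + 6*√10/23376865 ≈ 0.00020764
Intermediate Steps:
a(x, y) = -1 - y
o(R) = -6*√R (o(R) = -3*(-(-1 - 1*1))*√R = -3*(-(-1 - 1))*√R = -3*(-1*(-2))*√R = -6*√R)
1/(o(K(10)) + 4835) = 1/(-6*√10 + 4835) = 1/(4835 - 6*√10)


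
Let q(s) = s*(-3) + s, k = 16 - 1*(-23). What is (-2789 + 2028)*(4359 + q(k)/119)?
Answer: -394687323/119 ≈ -3.3167e+6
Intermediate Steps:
k = 39 (k = 16 + 23 = 39)
q(s) = -2*s (q(s) = -3*s + s = -2*s)
(-2789 + 2028)*(4359 + q(k)/119) = (-2789 + 2028)*(4359 - 2*39/119) = -761*(4359 - 78*1/119) = -761*(4359 - 78/119) = -761*518643/119 = -394687323/119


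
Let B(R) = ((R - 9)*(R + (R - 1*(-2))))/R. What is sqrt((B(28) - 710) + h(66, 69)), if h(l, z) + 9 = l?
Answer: 11*I*sqrt(994)/14 ≈ 24.772*I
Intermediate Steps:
h(l, z) = -9 + l
B(R) = (-9 + R)*(2 + 2*R)/R (B(R) = ((-9 + R)*(R + (R + 2)))/R = ((-9 + R)*(R + (2 + R)))/R = ((-9 + R)*(2 + 2*R))/R = (-9 + R)*(2 + 2*R)/R)
sqrt((B(28) - 710) + h(66, 69)) = sqrt(((-16 - 18/28 + 2*28) - 710) + (-9 + 66)) = sqrt(((-16 - 18*1/28 + 56) - 710) + 57) = sqrt(((-16 - 9/14 + 56) - 710) + 57) = sqrt((551/14 - 710) + 57) = sqrt(-9389/14 + 57) = sqrt(-8591/14) = 11*I*sqrt(994)/14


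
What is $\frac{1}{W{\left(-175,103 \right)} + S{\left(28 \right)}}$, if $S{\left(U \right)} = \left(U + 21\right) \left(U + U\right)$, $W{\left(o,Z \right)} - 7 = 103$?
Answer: $\frac{1}{2854} \approx 0.00035039$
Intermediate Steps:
$W{\left(o,Z \right)} = 110$ ($W{\left(o,Z \right)} = 7 + 103 = 110$)
$S{\left(U \right)} = 2 U \left(21 + U\right)$ ($S{\left(U \right)} = \left(21 + U\right) 2 U = 2 U \left(21 + U\right)$)
$\frac{1}{W{\left(-175,103 \right)} + S{\left(28 \right)}} = \frac{1}{110 + 2 \cdot 28 \left(21 + 28\right)} = \frac{1}{110 + 2 \cdot 28 \cdot 49} = \frac{1}{110 + 2744} = \frac{1}{2854}$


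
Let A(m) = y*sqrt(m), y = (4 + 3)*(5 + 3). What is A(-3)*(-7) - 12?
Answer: -12 - 392*I*sqrt(3) ≈ -12.0 - 678.96*I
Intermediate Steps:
y = 56 (y = 7*8 = 56)
A(m) = 56*sqrt(m)
A(-3)*(-7) - 12 = (56*sqrt(-3))*(-7) - 12 = (56*(I*sqrt(3)))*(-7) - 12 = (56*I*sqrt(3))*(-7) - 12 = -392*I*sqrt(3) - 12 = -12 - 392*I*sqrt(3)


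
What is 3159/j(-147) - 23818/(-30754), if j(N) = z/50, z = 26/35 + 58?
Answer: 42516192577/15807556 ≈ 2689.6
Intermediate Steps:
z = 2056/35 (z = 26*(1/35) + 58 = 26/35 + 58 = 2056/35 ≈ 58.743)
j(N) = 1028/875 (j(N) = (2056/35)/50 = (2056/35)*(1/50) = 1028/875)
3159/j(-147) - 23818/(-30754) = 3159/(1028/875) - 23818/(-30754) = 3159*(875/1028) - 23818*(-1/30754) = 2764125/1028 + 11909/15377 = 42516192577/15807556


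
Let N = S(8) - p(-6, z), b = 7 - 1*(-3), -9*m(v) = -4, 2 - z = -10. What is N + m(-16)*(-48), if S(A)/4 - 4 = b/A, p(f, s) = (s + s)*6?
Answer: -433/3 ≈ -144.33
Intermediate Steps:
z = 12 (z = 2 - 1*(-10) = 2 + 10 = 12)
m(v) = 4/9 (m(v) = -1/9*(-4) = 4/9)
b = 10 (b = 7 + 3 = 10)
p(f, s) = 12*s (p(f, s) = (2*s)*6 = 12*s)
S(A) = 16 + 40/A (S(A) = 16 + 4*(10/A) = 16 + 40/A)
N = -123 (N = (16 + 40/8) - 12*12 = (16 + 40*(1/8)) - 1*144 = (16 + 5) - 144 = 21 - 144 = -123)
N + m(-16)*(-48) = -123 + (4/9)*(-48) = -123 - 64/3 = -433/3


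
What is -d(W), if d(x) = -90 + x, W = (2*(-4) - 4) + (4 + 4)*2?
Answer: 86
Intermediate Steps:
W = 4 (W = (-8 - 4) + 8*2 = -12 + 16 = 4)
-d(W) = -(-90 + 4) = -1*(-86) = 86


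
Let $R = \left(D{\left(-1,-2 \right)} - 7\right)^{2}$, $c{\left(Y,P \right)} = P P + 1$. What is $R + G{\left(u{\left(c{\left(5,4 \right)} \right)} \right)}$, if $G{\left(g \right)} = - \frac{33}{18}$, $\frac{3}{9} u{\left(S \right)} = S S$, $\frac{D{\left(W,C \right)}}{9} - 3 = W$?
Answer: $\frac{715}{6} \approx 119.17$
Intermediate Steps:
$D{\left(W,C \right)} = 27 + 9 W$
$c{\left(Y,P \right)} = 1 + P^{2}$ ($c{\left(Y,P \right)} = P^{2} + 1 = 1 + P^{2}$)
$u{\left(S \right)} = 3 S^{2}$ ($u{\left(S \right)} = 3 S S = 3 S^{2}$)
$G{\left(g \right)} = - \frac{11}{6}$ ($G{\left(g \right)} = \left(-33\right) \frac{1}{18} = - \frac{11}{6}$)
$R = 121$ ($R = \left(\left(27 + 9 \left(-1\right)\right) - 7\right)^{2} = \left(\left(27 - 9\right) - 7\right)^{2} = \left(18 - 7\right)^{2} = 11^{2} = 121$)
$R + G{\left(u{\left(c{\left(5,4 \right)} \right)} \right)} = 121 - \frac{11}{6} = \frac{715}{6}$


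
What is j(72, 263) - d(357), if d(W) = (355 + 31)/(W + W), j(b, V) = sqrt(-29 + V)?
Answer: -193/357 + 3*sqrt(26) ≈ 14.756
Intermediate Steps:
d(W) = 193/W (d(W) = 386/((2*W)) = 386*(1/(2*W)) = 193/W)
j(72, 263) - d(357) = sqrt(-29 + 263) - 193/357 = sqrt(234) - 193/357 = 3*sqrt(26) - 1*193/357 = 3*sqrt(26) - 193/357 = -193/357 + 3*sqrt(26)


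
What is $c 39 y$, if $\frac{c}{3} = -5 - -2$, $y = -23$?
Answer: $8073$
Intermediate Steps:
$c = -9$ ($c = 3 \left(-5 - -2\right) = 3 \left(-5 + 2\right) = 3 \left(-3\right) = -9$)
$c 39 y = \left(-9\right) 39 \left(-23\right) = \left(-351\right) \left(-23\right) = 8073$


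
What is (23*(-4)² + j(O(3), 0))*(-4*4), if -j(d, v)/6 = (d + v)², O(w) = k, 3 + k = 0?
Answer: -5024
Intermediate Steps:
k = -3 (k = -3 + 0 = -3)
O(w) = -3
j(d, v) = -6*(d + v)²
(23*(-4)² + j(O(3), 0))*(-4*4) = (23*(-4)² - 6*(-3 + 0)²)*(-4*4) = (23*16 - 6*(-3)²)*(-16) = (368 - 6*9)*(-16) = (368 - 54)*(-16) = 314*(-16) = -5024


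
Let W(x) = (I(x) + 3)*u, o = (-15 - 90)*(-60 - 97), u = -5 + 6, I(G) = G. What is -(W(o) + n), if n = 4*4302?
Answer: -33696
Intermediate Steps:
n = 17208
u = 1
o = 16485 (o = -105*(-157) = 16485)
W(x) = 3 + x (W(x) = (x + 3)*1 = (3 + x)*1 = 3 + x)
-(W(o) + n) = -((3 + 16485) + 17208) = -(16488 + 17208) = -1*33696 = -33696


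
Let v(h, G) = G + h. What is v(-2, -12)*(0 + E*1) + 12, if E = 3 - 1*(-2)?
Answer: -58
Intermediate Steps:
E = 5 (E = 3 + 2 = 5)
v(-2, -12)*(0 + E*1) + 12 = (-12 - 2)*(0 + 5*1) + 12 = -14*(0 + 5) + 12 = -14*5 + 12 = -70 + 12 = -58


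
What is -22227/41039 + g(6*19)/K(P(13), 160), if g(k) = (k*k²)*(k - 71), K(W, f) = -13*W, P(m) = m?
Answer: -2614450377651/6935591 ≈ -3.7696e+5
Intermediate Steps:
g(k) = k³*(-71 + k)
-22227/41039 + g(6*19)/K(P(13), 160) = -22227/41039 + ((6*19)³*(-71 + 6*19))/((-13*13)) = -22227*1/41039 + (114³*(-71 + 114))/(-169) = -22227/41039 + (1481544*43)*(-1/169) = -22227/41039 + 63706392*(-1/169) = -22227/41039 - 63706392/169 = -2614450377651/6935591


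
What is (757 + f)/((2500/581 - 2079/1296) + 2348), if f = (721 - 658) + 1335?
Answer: 60098640/65556287 ≈ 0.91675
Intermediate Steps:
f = 1398 (f = 63 + 1335 = 1398)
(757 + f)/((2500/581 - 2079/1296) + 2348) = (757 + 1398)/((2500/581 - 2079/1296) + 2348) = 2155/((2500*(1/581) - 2079*1/1296) + 2348) = 2155/((2500/581 - 77/48) + 2348) = 2155/(75263/27888 + 2348) = 2155/(65556287/27888) = 2155*(27888/65556287) = 60098640/65556287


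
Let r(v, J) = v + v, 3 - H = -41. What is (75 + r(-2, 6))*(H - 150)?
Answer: -7526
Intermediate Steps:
H = 44 (H = 3 - 1*(-41) = 3 + 41 = 44)
r(v, J) = 2*v
(75 + r(-2, 6))*(H - 150) = (75 + 2*(-2))*(44 - 150) = (75 - 4)*(-106) = 71*(-106) = -7526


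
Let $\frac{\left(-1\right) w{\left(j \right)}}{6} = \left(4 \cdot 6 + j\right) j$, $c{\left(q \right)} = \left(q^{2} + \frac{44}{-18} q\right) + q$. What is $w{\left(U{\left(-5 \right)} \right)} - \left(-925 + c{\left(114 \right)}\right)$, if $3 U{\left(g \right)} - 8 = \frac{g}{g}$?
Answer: $- \frac{37177}{3} \approx -12392.0$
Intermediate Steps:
$U{\left(g \right)} = 3$ ($U{\left(g \right)} = \frac{8}{3} + \frac{g \frac{1}{g}}{3} = \frac{8}{3} + \frac{1}{3} \cdot 1 = \frac{8}{3} + \frac{1}{3} = 3$)
$c{\left(q \right)} = q^{2} - \frac{13 q}{9}$ ($c{\left(q \right)} = \left(q^{2} + 44 \left(- \frac{1}{18}\right) q\right) + q = \left(q^{2} - \frac{22 q}{9}\right) + q = q^{2} - \frac{13 q}{9}$)
$w{\left(j \right)} = - 6 j \left(24 + j\right)$ ($w{\left(j \right)} = - 6 \left(4 \cdot 6 + j\right) j = - 6 \left(24 + j\right) j = - 6 j \left(24 + j\right)$)
$w{\left(U{\left(-5 \right)} \right)} - \left(-925 + c{\left(114 \right)}\right) = \left(-6\right) 3 \left(24 + 3\right) - \left(-925 + \frac{1}{9} \cdot 114 \left(-13 + 9 \cdot 114\right)\right) = \left(-6\right) 3 \cdot 27 - \left(-925 + \frac{1}{9} \cdot 114 \left(-13 + 1026\right)\right) = -486 - \left(-925 + \frac{1}{9} \cdot 114 \cdot 1013\right) = -486 - \left(-925 + \frac{38494}{3}\right) = -486 - \frac{35719}{3} = - \frac{37177}{3}$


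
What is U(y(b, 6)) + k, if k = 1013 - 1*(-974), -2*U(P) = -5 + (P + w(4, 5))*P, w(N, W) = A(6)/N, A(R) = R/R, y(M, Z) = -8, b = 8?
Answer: 3917/2 ≈ 1958.5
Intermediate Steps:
A(R) = 1
w(N, W) = 1/N
U(P) = 5/2 - P*(¼ + P)/2 (U(P) = -(-5 + (P + 1/4)*P)/2 = -(-5 + (P + ¼)*P)/2 = -(-5 + (¼ + P)*P)/2 = -(-5 + P*(¼ + P))/2 = 5/2 - P*(¼ + P)/2)
k = 1987 (k = 1013 + 974 = 1987)
U(y(b, 6)) + k = (5/2 - ½*(-8)² - ⅛*(-8)) + 1987 = (5/2 - ½*64 + 1) + 1987 = (5/2 - 32 + 1) + 1987 = -57/2 + 1987 = 3917/2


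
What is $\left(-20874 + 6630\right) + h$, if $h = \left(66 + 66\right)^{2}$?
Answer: $3180$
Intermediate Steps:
$h = 17424$ ($h = 132^{2} = 17424$)
$\left(-20874 + 6630\right) + h = \left(-20874 + 6630\right) + 17424 = -14244 + 17424 = 3180$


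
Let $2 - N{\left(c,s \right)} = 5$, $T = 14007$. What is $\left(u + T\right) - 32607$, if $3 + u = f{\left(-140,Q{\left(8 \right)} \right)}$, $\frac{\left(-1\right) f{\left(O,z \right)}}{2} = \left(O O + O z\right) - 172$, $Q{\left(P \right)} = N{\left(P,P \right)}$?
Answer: $-58299$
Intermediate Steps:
$N{\left(c,s \right)} = -3$ ($N{\left(c,s \right)} = 2 - 5 = -3$)
$Q{\left(P \right)} = -3$
$f{\left(O,z \right)} = 344 - 2 O^{2} - 2 O z$ ($f{\left(O,z \right)} = - 2 \left(\left(O O + O z\right) - 172\right) = - 2 \left(\left(O^{2} + O z\right) - 172\right) = - 2 \left(-172 + O^{2} + O z\right) = 344 - 2 O^{2} - 2 O z$)
$u = -39699$ ($u = -3 - \left(-344 + 840 + 39200\right) = -3 - 39696 = -39699$)
$\left(u + T\right) - 32607 = \left(-39699 + 14007\right) - 32607 = -25692 - 32607 = -58299$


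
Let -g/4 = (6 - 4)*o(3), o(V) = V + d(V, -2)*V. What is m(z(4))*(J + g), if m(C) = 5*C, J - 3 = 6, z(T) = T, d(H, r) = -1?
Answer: 180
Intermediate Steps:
o(V) = 0 (o(V) = V - V = 0)
g = 0 (g = -4*(6 - 4)*0 = -8*0 = -4*0 = 0)
J = 9 (J = 3 + 6 = 9)
m(z(4))*(J + g) = (5*4)*(9 + 0) = 20*9 = 180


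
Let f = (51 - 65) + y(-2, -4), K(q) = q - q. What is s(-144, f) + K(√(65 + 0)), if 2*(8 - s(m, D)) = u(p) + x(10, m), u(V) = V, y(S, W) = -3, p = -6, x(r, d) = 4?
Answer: 9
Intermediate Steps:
K(q) = 0
f = -17 (f = (51 - 65) - 3 = -14 - 3 = -17)
s(m, D) = 9 (s(m, D) = 8 - (-6 + 4)/2 = 8 - ½*(-2) = 8 + 1 = 9)
s(-144, f) + K(√(65 + 0)) = 9 + 0 = 9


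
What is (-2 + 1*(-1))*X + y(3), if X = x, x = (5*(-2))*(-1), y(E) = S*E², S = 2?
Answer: -12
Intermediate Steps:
y(E) = 2*E²
x = 10 (x = -10*(-1) = 10)
X = 10
(-2 + 1*(-1))*X + y(3) = (-2 + 1*(-1))*10 + 2*3² = (-2 - 1)*10 + 2*9 = -3*10 + 18 = -30 + 18 = -12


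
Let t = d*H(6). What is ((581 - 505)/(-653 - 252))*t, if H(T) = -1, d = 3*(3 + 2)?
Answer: 228/181 ≈ 1.2597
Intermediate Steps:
d = 15 (d = 3*5 = 15)
t = -15 (t = 15*(-1) = -15)
((581 - 505)/(-653 - 252))*t = ((581 - 505)/(-653 - 252))*(-15) = (76/(-905))*(-15) = (76*(-1/905))*(-15) = -76/905*(-15) = 228/181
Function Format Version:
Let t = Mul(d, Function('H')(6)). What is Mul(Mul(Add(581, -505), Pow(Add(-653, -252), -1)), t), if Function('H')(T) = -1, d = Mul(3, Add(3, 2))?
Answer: Rational(228, 181) ≈ 1.2597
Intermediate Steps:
d = 15 (d = Mul(3, 5) = 15)
t = -15 (t = Mul(15, -1) = -15)
Mul(Mul(Add(581, -505), Pow(Add(-653, -252), -1)), t) = Mul(Mul(Add(581, -505), Pow(Add(-653, -252), -1)), -15) = Mul(Mul(76, Pow(-905, -1)), -15) = Mul(Mul(76, Rational(-1, 905)), -15) = Mul(Rational(-76, 905), -15) = Rational(228, 181)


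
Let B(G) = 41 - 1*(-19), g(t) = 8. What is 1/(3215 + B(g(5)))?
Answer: 1/3275 ≈ 0.00030534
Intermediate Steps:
B(G) = 60 (B(G) = 41 + 19 = 60)
1/(3215 + B(g(5))) = 1/(3215 + 60) = 1/3275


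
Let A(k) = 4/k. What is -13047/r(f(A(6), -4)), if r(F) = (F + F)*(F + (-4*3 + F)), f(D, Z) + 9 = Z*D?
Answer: -117423/7420 ≈ -15.825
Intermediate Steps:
f(D, Z) = -9 + D*Z (f(D, Z) = -9 + Z*D = -9 + D*Z)
r(F) = 2*F*(-12 + 2*F) (r(F) = (2*F)*(F + (-12 + F)) = (2*F)*(-12 + 2*F) = 2*F*(-12 + 2*F))
-13047/r(f(A(6), -4)) = -13047*1/(4*(-9 + (4/6)*(-4))*(-6 + (-9 + (4/6)*(-4)))) = -13047*1/(4*(-9 + (4*(⅙))*(-4))*(-6 + (-9 + (4*(⅙))*(-4)))) = -13047*1/(4*(-9 + (⅔)*(-4))*(-6 + (-9 + (⅔)*(-4)))) = -13047*1/(4*(-9 - 8/3)*(-6 + (-9 - 8/3))) = -13047*(-3/(140*(-6 - 35/3))) = -13047/(4*(-35/3)*(-53/3)) = -13047/7420/9 = -13047*9/7420 = -117423/7420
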